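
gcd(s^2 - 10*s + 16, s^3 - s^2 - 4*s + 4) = s - 2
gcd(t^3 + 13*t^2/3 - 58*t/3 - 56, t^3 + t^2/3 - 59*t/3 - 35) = t + 7/3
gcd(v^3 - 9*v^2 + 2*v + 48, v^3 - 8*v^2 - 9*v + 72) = v^2 - 11*v + 24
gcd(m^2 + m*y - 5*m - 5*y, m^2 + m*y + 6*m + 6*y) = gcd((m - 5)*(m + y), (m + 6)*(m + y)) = m + y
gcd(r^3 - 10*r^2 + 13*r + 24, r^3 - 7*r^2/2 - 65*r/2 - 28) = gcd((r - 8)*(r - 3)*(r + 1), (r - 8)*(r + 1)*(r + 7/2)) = r^2 - 7*r - 8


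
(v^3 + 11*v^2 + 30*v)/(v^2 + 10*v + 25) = v*(v + 6)/(v + 5)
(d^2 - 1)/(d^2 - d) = (d + 1)/d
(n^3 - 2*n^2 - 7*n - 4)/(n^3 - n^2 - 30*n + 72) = (n^2 + 2*n + 1)/(n^2 + 3*n - 18)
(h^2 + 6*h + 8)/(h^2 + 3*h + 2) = (h + 4)/(h + 1)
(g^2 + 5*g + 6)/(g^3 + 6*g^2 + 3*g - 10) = (g + 3)/(g^2 + 4*g - 5)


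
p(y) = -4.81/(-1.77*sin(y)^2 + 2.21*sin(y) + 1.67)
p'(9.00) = -0.63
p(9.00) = -2.11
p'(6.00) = 17.67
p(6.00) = -5.26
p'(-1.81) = -1.40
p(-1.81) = 2.24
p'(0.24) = 1.46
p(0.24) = -2.30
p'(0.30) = 1.14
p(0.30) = -2.22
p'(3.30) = -8.06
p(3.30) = -3.77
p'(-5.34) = -0.35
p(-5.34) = -2.09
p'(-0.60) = 826.61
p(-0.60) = 33.83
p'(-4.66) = 0.07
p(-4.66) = -2.28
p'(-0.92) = 10.03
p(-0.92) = 3.98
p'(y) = -4.81*(3.54*sin(y)*cos(y) - 2.21*cos(y))/(-1.77*sin(y)^2 + 2.21*sin(y) + 1.67)^2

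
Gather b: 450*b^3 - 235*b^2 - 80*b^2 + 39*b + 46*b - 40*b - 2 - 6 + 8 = 450*b^3 - 315*b^2 + 45*b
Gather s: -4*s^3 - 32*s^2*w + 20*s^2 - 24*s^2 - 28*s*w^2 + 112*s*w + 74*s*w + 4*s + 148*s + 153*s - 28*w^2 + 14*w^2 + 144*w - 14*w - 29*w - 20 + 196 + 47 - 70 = -4*s^3 + s^2*(-32*w - 4) + s*(-28*w^2 + 186*w + 305) - 14*w^2 + 101*w + 153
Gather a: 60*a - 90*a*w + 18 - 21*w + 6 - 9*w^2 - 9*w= a*(60 - 90*w) - 9*w^2 - 30*w + 24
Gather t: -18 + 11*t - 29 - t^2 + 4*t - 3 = -t^2 + 15*t - 50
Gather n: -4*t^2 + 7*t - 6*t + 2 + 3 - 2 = -4*t^2 + t + 3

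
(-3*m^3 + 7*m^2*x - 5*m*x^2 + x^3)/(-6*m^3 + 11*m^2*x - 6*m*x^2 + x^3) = (-m + x)/(-2*m + x)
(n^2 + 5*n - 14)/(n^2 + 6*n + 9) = (n^2 + 5*n - 14)/(n^2 + 6*n + 9)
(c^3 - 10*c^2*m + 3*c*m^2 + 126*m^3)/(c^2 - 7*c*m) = c - 3*m - 18*m^2/c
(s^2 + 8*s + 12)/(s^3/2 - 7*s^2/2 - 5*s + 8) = 2*(s + 6)/(s^2 - 9*s + 8)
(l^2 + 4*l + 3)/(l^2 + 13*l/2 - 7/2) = 2*(l^2 + 4*l + 3)/(2*l^2 + 13*l - 7)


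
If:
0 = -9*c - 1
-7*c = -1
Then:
No Solution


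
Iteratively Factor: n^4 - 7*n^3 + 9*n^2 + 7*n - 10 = (n - 1)*(n^3 - 6*n^2 + 3*n + 10) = (n - 2)*(n - 1)*(n^2 - 4*n - 5) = (n - 2)*(n - 1)*(n + 1)*(n - 5)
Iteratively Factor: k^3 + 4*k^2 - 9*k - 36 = (k + 3)*(k^2 + k - 12) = (k - 3)*(k + 3)*(k + 4)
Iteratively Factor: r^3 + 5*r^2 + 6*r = (r + 3)*(r^2 + 2*r) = r*(r + 3)*(r + 2)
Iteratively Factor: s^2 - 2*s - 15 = (s - 5)*(s + 3)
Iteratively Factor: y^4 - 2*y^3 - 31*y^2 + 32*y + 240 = (y + 3)*(y^3 - 5*y^2 - 16*y + 80) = (y - 5)*(y + 3)*(y^2 - 16) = (y - 5)*(y - 4)*(y + 3)*(y + 4)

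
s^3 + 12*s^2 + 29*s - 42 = (s - 1)*(s + 6)*(s + 7)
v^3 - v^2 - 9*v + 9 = (v - 3)*(v - 1)*(v + 3)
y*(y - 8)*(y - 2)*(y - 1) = y^4 - 11*y^3 + 26*y^2 - 16*y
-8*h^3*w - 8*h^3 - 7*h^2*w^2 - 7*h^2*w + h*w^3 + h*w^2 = (-8*h + w)*(h + w)*(h*w + h)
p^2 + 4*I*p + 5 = (p - I)*(p + 5*I)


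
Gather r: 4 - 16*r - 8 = -16*r - 4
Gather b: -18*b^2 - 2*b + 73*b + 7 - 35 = -18*b^2 + 71*b - 28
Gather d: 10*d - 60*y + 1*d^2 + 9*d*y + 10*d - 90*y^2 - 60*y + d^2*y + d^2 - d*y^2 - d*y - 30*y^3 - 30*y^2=d^2*(y + 2) + d*(-y^2 + 8*y + 20) - 30*y^3 - 120*y^2 - 120*y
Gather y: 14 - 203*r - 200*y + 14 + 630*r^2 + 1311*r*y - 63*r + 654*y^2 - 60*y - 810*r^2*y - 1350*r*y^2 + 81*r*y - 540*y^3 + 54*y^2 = 630*r^2 - 266*r - 540*y^3 + y^2*(708 - 1350*r) + y*(-810*r^2 + 1392*r - 260) + 28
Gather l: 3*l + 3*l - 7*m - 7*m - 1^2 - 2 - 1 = 6*l - 14*m - 4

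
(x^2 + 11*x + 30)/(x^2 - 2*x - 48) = (x + 5)/(x - 8)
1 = 1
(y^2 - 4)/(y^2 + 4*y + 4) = (y - 2)/(y + 2)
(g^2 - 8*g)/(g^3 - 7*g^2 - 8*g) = 1/(g + 1)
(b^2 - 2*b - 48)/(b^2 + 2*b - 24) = (b - 8)/(b - 4)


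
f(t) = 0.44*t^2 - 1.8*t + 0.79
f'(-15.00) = -15.00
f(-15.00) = 126.79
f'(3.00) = 0.84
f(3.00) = -0.65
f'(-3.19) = -4.61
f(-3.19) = 11.01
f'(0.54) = -1.32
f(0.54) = -0.05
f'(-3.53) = -4.91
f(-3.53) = 12.63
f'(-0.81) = -2.51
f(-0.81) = 2.54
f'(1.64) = -0.36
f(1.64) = -0.98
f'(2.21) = 0.14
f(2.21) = -1.04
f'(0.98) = -0.94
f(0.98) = -0.55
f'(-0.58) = -2.31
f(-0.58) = 1.98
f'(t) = 0.88*t - 1.8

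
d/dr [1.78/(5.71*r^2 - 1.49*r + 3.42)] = (2.6522 - 20.3276*r)/(5.71*r^2 - 1.49*r + 3.42)^2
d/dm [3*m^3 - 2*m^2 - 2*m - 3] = 9*m^2 - 4*m - 2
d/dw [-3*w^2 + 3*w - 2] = 3 - 6*w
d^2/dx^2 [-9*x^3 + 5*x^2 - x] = 10 - 54*x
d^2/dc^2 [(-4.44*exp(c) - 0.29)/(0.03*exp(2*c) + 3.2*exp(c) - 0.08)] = (-0.003996*exp(4*c) + 0.425196000000001*exp(3*c) - 0.14745600000002*exp(2*c) - 4.109024*exp(c) - 0.102656)*exp(c)/(2.7e-5*exp(6*c) + 0.00864*exp(5*c) + 0.921384*exp(4*c) + 32.72192*exp(3*c) - 2.457024*exp(2*c) + 0.06144*exp(c) - 0.000512)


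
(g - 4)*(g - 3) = g^2 - 7*g + 12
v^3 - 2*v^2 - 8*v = v*(v - 4)*(v + 2)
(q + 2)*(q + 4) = q^2 + 6*q + 8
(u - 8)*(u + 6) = u^2 - 2*u - 48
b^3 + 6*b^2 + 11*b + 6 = (b + 1)*(b + 2)*(b + 3)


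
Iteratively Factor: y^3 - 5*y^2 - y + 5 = (y - 5)*(y^2 - 1) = (y - 5)*(y - 1)*(y + 1)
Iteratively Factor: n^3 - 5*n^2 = (n)*(n^2 - 5*n) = n*(n - 5)*(n)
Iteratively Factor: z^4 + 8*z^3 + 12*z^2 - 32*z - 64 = (z + 2)*(z^3 + 6*z^2 - 32) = (z - 2)*(z + 2)*(z^2 + 8*z + 16) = (z - 2)*(z + 2)*(z + 4)*(z + 4)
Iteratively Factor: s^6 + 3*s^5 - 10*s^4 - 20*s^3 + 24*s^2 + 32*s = (s - 2)*(s^5 + 5*s^4 - 20*s^2 - 16*s) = (s - 2)*(s + 2)*(s^4 + 3*s^3 - 6*s^2 - 8*s) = (s - 2)*(s + 2)*(s + 4)*(s^3 - s^2 - 2*s) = s*(s - 2)*(s + 2)*(s + 4)*(s^2 - s - 2) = s*(s - 2)*(s + 1)*(s + 2)*(s + 4)*(s - 2)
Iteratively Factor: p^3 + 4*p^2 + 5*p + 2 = (p + 2)*(p^2 + 2*p + 1) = (p + 1)*(p + 2)*(p + 1)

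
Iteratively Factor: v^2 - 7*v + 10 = (v - 2)*(v - 5)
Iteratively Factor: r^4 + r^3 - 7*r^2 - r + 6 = (r + 1)*(r^3 - 7*r + 6) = (r - 2)*(r + 1)*(r^2 + 2*r - 3) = (r - 2)*(r + 1)*(r + 3)*(r - 1)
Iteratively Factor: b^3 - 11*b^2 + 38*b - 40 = (b - 4)*(b^2 - 7*b + 10) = (b - 4)*(b - 2)*(b - 5)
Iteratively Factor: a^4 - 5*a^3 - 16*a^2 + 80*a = (a)*(a^3 - 5*a^2 - 16*a + 80) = a*(a - 5)*(a^2 - 16) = a*(a - 5)*(a + 4)*(a - 4)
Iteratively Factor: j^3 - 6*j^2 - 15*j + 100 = (j + 4)*(j^2 - 10*j + 25) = (j - 5)*(j + 4)*(j - 5)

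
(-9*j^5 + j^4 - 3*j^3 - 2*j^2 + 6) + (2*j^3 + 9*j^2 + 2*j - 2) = -9*j^5 + j^4 - j^3 + 7*j^2 + 2*j + 4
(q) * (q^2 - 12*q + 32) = q^3 - 12*q^2 + 32*q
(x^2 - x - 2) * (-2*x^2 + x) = -2*x^4 + 3*x^3 + 3*x^2 - 2*x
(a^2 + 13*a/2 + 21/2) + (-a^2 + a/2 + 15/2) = 7*a + 18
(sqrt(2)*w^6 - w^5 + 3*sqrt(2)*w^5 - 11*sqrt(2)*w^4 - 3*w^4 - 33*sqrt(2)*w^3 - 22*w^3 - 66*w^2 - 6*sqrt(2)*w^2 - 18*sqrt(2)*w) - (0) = sqrt(2)*w^6 - w^5 + 3*sqrt(2)*w^5 - 11*sqrt(2)*w^4 - 3*w^4 - 33*sqrt(2)*w^3 - 22*w^3 - 66*w^2 - 6*sqrt(2)*w^2 - 18*sqrt(2)*w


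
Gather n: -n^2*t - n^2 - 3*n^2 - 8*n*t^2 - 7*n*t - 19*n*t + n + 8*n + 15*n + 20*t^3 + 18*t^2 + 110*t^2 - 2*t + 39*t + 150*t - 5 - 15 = n^2*(-t - 4) + n*(-8*t^2 - 26*t + 24) + 20*t^3 + 128*t^2 + 187*t - 20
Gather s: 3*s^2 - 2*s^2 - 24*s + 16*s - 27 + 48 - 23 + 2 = s^2 - 8*s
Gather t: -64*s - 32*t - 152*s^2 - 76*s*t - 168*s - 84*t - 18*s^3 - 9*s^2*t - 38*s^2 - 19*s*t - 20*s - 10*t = -18*s^3 - 190*s^2 - 252*s + t*(-9*s^2 - 95*s - 126)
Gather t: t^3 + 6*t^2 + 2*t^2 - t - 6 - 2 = t^3 + 8*t^2 - t - 8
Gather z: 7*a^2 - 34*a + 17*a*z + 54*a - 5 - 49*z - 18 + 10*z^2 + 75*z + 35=7*a^2 + 20*a + 10*z^2 + z*(17*a + 26) + 12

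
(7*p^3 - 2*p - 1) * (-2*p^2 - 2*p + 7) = -14*p^5 - 14*p^4 + 53*p^3 + 6*p^2 - 12*p - 7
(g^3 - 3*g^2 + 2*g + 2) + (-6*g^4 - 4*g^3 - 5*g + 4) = -6*g^4 - 3*g^3 - 3*g^2 - 3*g + 6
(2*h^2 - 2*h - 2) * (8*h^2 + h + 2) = 16*h^4 - 14*h^3 - 14*h^2 - 6*h - 4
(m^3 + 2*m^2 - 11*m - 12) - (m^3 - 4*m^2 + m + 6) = 6*m^2 - 12*m - 18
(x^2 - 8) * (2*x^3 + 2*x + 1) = 2*x^5 - 14*x^3 + x^2 - 16*x - 8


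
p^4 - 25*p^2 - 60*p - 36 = (p - 6)*(p + 1)*(p + 2)*(p + 3)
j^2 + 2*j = j*(j + 2)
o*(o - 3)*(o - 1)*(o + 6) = o^4 + 2*o^3 - 21*o^2 + 18*o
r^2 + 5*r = r*(r + 5)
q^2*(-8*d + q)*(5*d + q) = -40*d^2*q^2 - 3*d*q^3 + q^4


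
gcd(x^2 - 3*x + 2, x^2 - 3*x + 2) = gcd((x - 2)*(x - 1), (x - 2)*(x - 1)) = x^2 - 3*x + 2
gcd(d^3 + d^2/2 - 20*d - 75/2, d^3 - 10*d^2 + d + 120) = d^2 - 2*d - 15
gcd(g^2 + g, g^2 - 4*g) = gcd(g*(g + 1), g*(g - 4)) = g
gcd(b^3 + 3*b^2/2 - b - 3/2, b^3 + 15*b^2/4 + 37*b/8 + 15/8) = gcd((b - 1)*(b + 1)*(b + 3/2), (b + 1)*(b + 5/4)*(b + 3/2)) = b^2 + 5*b/2 + 3/2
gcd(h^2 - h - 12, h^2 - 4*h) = h - 4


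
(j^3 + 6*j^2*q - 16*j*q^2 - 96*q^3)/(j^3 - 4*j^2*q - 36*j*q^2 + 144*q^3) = (-j - 4*q)/(-j + 6*q)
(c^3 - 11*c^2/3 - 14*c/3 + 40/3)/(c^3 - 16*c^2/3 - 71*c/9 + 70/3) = 3*(c^2 - 2*c - 8)/(3*c^2 - 11*c - 42)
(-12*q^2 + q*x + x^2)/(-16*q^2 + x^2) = (-3*q + x)/(-4*q + x)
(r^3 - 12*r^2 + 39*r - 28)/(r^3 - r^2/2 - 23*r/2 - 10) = 2*(r^2 - 8*r + 7)/(2*r^2 + 7*r + 5)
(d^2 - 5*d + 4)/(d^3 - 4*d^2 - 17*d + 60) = (d^2 - 5*d + 4)/(d^3 - 4*d^2 - 17*d + 60)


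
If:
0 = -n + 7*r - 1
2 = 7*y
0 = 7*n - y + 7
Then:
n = -47/49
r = 2/343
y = 2/7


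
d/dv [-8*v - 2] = -8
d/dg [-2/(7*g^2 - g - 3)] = 2*(14*g - 1)/(-7*g^2 + g + 3)^2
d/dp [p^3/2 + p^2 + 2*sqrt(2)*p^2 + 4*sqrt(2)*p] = 3*p^2/2 + 2*p + 4*sqrt(2)*p + 4*sqrt(2)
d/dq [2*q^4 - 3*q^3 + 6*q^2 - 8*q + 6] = 8*q^3 - 9*q^2 + 12*q - 8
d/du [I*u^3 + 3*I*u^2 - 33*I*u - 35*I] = 3*I*(u^2 + 2*u - 11)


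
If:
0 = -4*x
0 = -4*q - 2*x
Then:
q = 0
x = 0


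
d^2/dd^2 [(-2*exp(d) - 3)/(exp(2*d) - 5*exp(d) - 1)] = (-2*exp(4*d) - 22*exp(3*d) + 33*exp(2*d) - 77*exp(d) + 13)*exp(d)/(exp(6*d) - 15*exp(5*d) + 72*exp(4*d) - 95*exp(3*d) - 72*exp(2*d) - 15*exp(d) - 1)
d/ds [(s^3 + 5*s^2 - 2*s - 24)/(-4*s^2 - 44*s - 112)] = (-s^2 - 14*s - 13)/(4*(s^2 + 14*s + 49))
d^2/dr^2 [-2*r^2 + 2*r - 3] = -4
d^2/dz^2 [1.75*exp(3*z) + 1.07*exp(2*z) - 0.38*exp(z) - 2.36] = (15.75*exp(2*z) + 4.28*exp(z) - 0.38)*exp(z)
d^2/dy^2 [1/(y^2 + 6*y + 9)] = 6/(y^4 + 12*y^3 + 54*y^2 + 108*y + 81)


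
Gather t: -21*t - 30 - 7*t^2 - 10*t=-7*t^2 - 31*t - 30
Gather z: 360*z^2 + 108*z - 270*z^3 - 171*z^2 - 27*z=-270*z^3 + 189*z^2 + 81*z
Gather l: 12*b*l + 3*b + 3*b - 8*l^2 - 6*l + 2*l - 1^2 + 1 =6*b - 8*l^2 + l*(12*b - 4)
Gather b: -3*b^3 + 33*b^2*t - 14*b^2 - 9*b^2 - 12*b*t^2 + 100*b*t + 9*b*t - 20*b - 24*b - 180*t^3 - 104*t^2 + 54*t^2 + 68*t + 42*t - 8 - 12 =-3*b^3 + b^2*(33*t - 23) + b*(-12*t^2 + 109*t - 44) - 180*t^3 - 50*t^2 + 110*t - 20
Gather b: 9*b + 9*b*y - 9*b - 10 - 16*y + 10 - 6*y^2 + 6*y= 9*b*y - 6*y^2 - 10*y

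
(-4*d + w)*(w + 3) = -4*d*w - 12*d + w^2 + 3*w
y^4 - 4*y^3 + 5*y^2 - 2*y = y*(y - 2)*(y - 1)^2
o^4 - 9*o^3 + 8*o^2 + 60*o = o*(o - 6)*(o - 5)*(o + 2)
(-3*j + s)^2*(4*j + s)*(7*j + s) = 252*j^4 - 69*j^3*s - 29*j^2*s^2 + 5*j*s^3 + s^4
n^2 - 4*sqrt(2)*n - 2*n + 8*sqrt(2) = (n - 2)*(n - 4*sqrt(2))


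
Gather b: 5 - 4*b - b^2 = -b^2 - 4*b + 5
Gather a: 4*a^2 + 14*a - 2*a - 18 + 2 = 4*a^2 + 12*a - 16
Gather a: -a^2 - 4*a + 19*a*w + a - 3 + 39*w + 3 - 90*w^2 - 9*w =-a^2 + a*(19*w - 3) - 90*w^2 + 30*w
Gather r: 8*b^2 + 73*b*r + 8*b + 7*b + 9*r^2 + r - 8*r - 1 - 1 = 8*b^2 + 15*b + 9*r^2 + r*(73*b - 7) - 2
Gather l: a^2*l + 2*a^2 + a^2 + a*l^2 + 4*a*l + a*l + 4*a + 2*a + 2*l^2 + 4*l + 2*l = 3*a^2 + 6*a + l^2*(a + 2) + l*(a^2 + 5*a + 6)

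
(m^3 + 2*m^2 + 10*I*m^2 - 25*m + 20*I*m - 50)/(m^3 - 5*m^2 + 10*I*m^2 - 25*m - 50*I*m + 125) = (m + 2)/(m - 5)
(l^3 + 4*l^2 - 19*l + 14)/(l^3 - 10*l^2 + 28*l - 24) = (l^2 + 6*l - 7)/(l^2 - 8*l + 12)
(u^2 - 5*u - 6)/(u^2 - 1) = (u - 6)/(u - 1)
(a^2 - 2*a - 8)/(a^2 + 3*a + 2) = (a - 4)/(a + 1)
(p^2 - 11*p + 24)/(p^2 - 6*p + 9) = (p - 8)/(p - 3)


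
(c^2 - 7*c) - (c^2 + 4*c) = -11*c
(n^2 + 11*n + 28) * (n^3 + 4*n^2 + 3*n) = n^5 + 15*n^4 + 75*n^3 + 145*n^2 + 84*n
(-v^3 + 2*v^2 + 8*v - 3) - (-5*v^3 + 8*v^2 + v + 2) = 4*v^3 - 6*v^2 + 7*v - 5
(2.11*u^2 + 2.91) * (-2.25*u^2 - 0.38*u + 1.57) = -4.7475*u^4 - 0.8018*u^3 - 3.2348*u^2 - 1.1058*u + 4.5687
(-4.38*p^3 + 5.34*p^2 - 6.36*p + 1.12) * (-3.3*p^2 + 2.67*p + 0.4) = 14.454*p^5 - 29.3166*p^4 + 33.4938*p^3 - 18.5412*p^2 + 0.4464*p + 0.448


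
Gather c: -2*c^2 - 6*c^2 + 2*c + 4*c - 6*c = -8*c^2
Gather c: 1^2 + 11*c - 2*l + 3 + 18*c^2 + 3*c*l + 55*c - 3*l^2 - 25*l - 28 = 18*c^2 + c*(3*l + 66) - 3*l^2 - 27*l - 24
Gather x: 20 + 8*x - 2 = 8*x + 18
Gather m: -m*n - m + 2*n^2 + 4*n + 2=m*(-n - 1) + 2*n^2 + 4*n + 2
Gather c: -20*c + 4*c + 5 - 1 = 4 - 16*c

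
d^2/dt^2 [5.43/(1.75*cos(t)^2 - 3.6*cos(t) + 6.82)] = (-66.5175*(1 - cos(t)^2)^2 + 102.627*cos(t)^3 + 155.59665*cos(t)^2 - 338.57136*cos(t) + 77.6489999999999)/(1.75*cos(t)^2 - 3.6*cos(t) + 6.82)^3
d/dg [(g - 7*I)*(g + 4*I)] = 2*g - 3*I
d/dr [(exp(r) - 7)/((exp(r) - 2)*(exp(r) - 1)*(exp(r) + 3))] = (-2*exp(3*r) + 21*exp(2*r) - 43)*exp(r)/(exp(6*r) - 14*exp(4*r) + 12*exp(3*r) + 49*exp(2*r) - 84*exp(r) + 36)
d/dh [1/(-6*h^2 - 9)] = 4*h/(3*(2*h^2 + 3)^2)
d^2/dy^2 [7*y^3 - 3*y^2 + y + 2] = 42*y - 6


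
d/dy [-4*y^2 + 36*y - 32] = 36 - 8*y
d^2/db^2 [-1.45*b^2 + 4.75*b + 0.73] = -2.90000000000000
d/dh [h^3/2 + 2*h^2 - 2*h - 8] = 3*h^2/2 + 4*h - 2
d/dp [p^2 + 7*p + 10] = 2*p + 7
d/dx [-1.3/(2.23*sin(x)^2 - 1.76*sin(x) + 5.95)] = (5.798*sin(x) - 2.288)*cos(x)/(2.23*sin(x)^2 - 1.76*sin(x) + 5.95)^2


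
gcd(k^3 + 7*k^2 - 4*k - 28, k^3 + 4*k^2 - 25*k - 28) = k + 7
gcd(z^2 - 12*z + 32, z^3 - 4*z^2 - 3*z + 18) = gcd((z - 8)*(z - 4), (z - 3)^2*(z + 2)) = 1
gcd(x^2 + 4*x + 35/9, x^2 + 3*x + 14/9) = x + 7/3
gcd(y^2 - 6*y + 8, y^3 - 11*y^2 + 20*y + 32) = y - 4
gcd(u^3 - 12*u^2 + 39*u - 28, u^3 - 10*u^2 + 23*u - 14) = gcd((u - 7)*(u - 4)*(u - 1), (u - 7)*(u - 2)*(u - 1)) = u^2 - 8*u + 7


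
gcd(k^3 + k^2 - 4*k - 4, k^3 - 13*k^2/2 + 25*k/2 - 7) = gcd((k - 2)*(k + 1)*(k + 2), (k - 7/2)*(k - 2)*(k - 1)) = k - 2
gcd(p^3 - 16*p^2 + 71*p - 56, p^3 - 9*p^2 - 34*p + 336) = p^2 - 15*p + 56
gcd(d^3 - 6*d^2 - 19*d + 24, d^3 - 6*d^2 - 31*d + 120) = d - 8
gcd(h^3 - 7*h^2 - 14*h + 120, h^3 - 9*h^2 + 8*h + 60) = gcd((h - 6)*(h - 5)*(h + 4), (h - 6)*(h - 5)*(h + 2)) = h^2 - 11*h + 30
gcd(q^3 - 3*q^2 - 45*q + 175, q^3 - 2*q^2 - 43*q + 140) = q^2 + 2*q - 35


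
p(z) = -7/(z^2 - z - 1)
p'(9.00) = 0.02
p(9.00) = -0.10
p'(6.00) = 0.09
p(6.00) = -0.24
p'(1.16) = 13.93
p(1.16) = 8.60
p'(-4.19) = -0.15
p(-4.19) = -0.34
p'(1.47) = 142.14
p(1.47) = 22.65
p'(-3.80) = -0.20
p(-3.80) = -0.41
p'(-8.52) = -0.02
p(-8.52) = -0.09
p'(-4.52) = -0.12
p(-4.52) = -0.29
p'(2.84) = 1.83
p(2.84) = -1.66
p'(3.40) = 0.79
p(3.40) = -0.98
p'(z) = -7*(1 - 2*z)/(z^2 - z - 1)^2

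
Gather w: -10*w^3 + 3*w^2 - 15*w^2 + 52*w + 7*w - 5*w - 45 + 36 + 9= -10*w^3 - 12*w^2 + 54*w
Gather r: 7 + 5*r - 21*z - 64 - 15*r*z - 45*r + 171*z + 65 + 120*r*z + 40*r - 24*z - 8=105*r*z + 126*z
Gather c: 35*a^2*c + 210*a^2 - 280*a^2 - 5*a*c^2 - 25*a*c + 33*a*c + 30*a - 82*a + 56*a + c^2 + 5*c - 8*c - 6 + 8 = -70*a^2 + 4*a + c^2*(1 - 5*a) + c*(35*a^2 + 8*a - 3) + 2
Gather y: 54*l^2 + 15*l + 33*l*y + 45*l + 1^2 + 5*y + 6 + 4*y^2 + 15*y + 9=54*l^2 + 60*l + 4*y^2 + y*(33*l + 20) + 16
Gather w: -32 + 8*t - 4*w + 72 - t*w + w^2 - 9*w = 8*t + w^2 + w*(-t - 13) + 40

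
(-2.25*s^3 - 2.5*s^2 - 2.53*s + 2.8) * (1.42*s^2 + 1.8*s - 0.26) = -3.195*s^5 - 7.6*s^4 - 7.5076*s^3 + 0.0720000000000001*s^2 + 5.6978*s - 0.728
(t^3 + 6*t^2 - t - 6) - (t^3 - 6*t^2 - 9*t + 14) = 12*t^2 + 8*t - 20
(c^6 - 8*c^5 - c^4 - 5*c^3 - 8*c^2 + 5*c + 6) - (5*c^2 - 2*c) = c^6 - 8*c^5 - c^4 - 5*c^3 - 13*c^2 + 7*c + 6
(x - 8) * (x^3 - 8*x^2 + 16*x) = x^4 - 16*x^3 + 80*x^2 - 128*x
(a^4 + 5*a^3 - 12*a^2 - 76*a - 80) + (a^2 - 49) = a^4 + 5*a^3 - 11*a^2 - 76*a - 129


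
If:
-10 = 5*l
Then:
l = -2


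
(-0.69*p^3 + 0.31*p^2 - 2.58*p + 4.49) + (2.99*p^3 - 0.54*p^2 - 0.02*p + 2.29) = 2.3*p^3 - 0.23*p^2 - 2.6*p + 6.78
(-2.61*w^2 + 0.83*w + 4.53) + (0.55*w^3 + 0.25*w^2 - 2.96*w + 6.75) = 0.55*w^3 - 2.36*w^2 - 2.13*w + 11.28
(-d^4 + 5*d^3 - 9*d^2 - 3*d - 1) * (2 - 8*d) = 8*d^5 - 42*d^4 + 82*d^3 + 6*d^2 + 2*d - 2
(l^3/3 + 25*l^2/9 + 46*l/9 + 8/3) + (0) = l^3/3 + 25*l^2/9 + 46*l/9 + 8/3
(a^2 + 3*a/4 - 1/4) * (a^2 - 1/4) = a^4 + 3*a^3/4 - a^2/2 - 3*a/16 + 1/16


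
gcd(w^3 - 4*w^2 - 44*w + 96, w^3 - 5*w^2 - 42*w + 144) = w^2 - 2*w - 48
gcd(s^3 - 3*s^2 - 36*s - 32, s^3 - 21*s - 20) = s^2 + 5*s + 4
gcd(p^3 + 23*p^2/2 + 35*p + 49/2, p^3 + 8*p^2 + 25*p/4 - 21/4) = p + 7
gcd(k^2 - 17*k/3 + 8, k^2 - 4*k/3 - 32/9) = k - 8/3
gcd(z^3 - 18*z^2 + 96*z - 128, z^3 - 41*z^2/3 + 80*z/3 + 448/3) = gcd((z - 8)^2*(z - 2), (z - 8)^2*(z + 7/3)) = z^2 - 16*z + 64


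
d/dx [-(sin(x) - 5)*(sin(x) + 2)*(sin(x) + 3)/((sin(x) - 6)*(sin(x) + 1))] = (-sin(x)^4 + 10*sin(x)^3 - sin(x)^2 - 60*sin(x) + 36)*cos(x)/((sin(x) - 6)^2*(sin(x) + 1)^2)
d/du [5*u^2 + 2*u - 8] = 10*u + 2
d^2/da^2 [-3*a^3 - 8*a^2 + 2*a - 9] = -18*a - 16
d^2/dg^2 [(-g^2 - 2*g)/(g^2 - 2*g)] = -8/(g^3 - 6*g^2 + 12*g - 8)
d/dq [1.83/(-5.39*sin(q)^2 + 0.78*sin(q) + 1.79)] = (19.7274*sin(q) - 1.4274)*cos(q)/(-5.39*sin(q)^2 + 0.78*sin(q) + 1.79)^2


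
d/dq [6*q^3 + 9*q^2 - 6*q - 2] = 18*q^2 + 18*q - 6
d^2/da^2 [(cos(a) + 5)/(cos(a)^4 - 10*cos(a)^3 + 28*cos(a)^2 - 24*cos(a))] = (-2684*(1 - cos(a)^2)^2/cos(a)^3 - 12*sin(a)^6/cos(a)^3 - 9*cos(a)^4 - 18*cos(a)^3 + 718*cos(a)^2 - 3600*tan(a)^2 - 2628 - 2404/cos(a) + 4136/cos(a)^3)/((cos(a) - 6)^3*(cos(a) - 2)^4)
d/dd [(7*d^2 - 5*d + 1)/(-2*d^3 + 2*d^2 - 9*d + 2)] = (14*d^4 - 20*d^3 - 47*d^2 + 24*d - 1)/(4*d^6 - 8*d^5 + 40*d^4 - 44*d^3 + 89*d^2 - 36*d + 4)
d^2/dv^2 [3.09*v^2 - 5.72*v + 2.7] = 6.18000000000000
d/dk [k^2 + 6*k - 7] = 2*k + 6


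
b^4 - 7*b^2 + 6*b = b*(b - 2)*(b - 1)*(b + 3)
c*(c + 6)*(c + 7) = c^3 + 13*c^2 + 42*c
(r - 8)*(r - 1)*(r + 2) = r^3 - 7*r^2 - 10*r + 16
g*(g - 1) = g^2 - g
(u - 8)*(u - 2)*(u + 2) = u^3 - 8*u^2 - 4*u + 32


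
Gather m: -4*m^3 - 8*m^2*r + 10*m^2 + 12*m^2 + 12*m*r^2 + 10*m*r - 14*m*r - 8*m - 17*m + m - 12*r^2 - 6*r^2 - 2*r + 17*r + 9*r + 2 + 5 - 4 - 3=-4*m^3 + m^2*(22 - 8*r) + m*(12*r^2 - 4*r - 24) - 18*r^2 + 24*r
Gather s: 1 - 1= 0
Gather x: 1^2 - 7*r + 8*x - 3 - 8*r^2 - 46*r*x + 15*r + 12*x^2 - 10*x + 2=-8*r^2 + 8*r + 12*x^2 + x*(-46*r - 2)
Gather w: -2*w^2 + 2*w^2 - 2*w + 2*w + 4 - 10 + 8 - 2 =0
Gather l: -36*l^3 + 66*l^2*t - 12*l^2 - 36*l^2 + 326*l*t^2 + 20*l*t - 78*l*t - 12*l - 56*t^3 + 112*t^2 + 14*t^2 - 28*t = -36*l^3 + l^2*(66*t - 48) + l*(326*t^2 - 58*t - 12) - 56*t^3 + 126*t^2 - 28*t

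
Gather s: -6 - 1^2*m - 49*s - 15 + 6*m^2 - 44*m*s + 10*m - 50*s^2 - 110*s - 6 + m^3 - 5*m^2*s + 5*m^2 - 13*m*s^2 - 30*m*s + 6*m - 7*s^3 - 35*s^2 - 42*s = m^3 + 11*m^2 + 15*m - 7*s^3 + s^2*(-13*m - 85) + s*(-5*m^2 - 74*m - 201) - 27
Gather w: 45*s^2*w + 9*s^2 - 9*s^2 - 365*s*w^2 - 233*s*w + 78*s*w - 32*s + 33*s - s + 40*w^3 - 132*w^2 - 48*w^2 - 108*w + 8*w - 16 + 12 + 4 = 40*w^3 + w^2*(-365*s - 180) + w*(45*s^2 - 155*s - 100)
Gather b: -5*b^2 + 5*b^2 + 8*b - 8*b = 0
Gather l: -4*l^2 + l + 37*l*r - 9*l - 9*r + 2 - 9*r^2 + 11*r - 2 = -4*l^2 + l*(37*r - 8) - 9*r^2 + 2*r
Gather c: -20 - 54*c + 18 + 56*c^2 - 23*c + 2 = 56*c^2 - 77*c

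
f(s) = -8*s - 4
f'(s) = -8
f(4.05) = -36.40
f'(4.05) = -8.00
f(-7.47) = 55.76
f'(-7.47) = -8.00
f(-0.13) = -2.96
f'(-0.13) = -8.00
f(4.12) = -36.96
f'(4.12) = -8.00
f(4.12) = -36.96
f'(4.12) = -8.00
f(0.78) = -10.24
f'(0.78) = -8.00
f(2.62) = -24.96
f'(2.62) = -8.00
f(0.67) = -9.36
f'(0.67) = -8.00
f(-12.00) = 92.00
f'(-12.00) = -8.00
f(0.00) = -4.00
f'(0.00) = -8.00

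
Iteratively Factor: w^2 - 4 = (w - 2)*(w + 2)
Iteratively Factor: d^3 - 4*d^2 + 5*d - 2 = (d - 1)*(d^2 - 3*d + 2) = (d - 1)^2*(d - 2)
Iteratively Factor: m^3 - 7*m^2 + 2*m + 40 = (m + 2)*(m^2 - 9*m + 20) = (m - 4)*(m + 2)*(m - 5)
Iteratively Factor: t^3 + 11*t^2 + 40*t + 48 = (t + 3)*(t^2 + 8*t + 16) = (t + 3)*(t + 4)*(t + 4)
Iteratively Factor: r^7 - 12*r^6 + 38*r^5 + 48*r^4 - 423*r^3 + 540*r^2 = (r - 3)*(r^6 - 9*r^5 + 11*r^4 + 81*r^3 - 180*r^2) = r*(r - 3)*(r^5 - 9*r^4 + 11*r^3 + 81*r^2 - 180*r) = r*(r - 5)*(r - 3)*(r^4 - 4*r^3 - 9*r^2 + 36*r) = r^2*(r - 5)*(r - 3)*(r^3 - 4*r^2 - 9*r + 36) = r^2*(r - 5)*(r - 4)*(r - 3)*(r^2 - 9) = r^2*(r - 5)*(r - 4)*(r - 3)*(r + 3)*(r - 3)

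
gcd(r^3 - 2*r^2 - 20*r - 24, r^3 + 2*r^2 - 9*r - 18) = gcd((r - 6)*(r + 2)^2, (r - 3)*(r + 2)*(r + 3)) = r + 2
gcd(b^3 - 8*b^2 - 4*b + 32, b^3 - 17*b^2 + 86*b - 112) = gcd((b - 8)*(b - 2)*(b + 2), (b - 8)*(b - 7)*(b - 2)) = b^2 - 10*b + 16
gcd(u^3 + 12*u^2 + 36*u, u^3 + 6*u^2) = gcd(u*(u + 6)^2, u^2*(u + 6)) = u^2 + 6*u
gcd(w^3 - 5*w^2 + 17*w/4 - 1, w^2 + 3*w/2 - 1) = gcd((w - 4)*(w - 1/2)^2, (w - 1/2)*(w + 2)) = w - 1/2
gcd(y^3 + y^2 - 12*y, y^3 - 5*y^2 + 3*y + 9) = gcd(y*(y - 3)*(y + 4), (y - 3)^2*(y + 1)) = y - 3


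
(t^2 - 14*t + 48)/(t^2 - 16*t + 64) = (t - 6)/(t - 8)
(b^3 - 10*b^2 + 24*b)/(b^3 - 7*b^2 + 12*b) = (b - 6)/(b - 3)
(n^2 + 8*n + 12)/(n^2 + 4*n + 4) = (n + 6)/(n + 2)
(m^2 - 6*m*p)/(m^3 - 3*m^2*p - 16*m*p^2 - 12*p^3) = m/(m^2 + 3*m*p + 2*p^2)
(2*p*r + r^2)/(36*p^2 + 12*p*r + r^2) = r*(2*p + r)/(36*p^2 + 12*p*r + r^2)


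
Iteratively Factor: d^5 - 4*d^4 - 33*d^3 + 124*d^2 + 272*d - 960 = (d - 5)*(d^4 + d^3 - 28*d^2 - 16*d + 192) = (d - 5)*(d - 3)*(d^3 + 4*d^2 - 16*d - 64) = (d - 5)*(d - 3)*(d + 4)*(d^2 - 16) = (d - 5)*(d - 4)*(d - 3)*(d + 4)*(d + 4)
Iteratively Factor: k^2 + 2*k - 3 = (k - 1)*(k + 3)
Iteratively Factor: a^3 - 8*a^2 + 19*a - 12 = (a - 1)*(a^2 - 7*a + 12) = (a - 3)*(a - 1)*(a - 4)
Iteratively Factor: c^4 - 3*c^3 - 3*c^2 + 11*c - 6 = (c - 3)*(c^3 - 3*c + 2) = (c - 3)*(c - 1)*(c^2 + c - 2) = (c - 3)*(c - 1)*(c + 2)*(c - 1)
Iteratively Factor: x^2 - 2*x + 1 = (x - 1)*(x - 1)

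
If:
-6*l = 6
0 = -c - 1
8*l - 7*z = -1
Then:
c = -1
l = -1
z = -1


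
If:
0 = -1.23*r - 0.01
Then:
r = -0.01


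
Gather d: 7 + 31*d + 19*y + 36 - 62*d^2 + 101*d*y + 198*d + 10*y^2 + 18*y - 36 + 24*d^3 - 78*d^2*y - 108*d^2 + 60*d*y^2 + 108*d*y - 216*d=24*d^3 + d^2*(-78*y - 170) + d*(60*y^2 + 209*y + 13) + 10*y^2 + 37*y + 7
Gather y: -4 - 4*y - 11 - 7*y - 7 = -11*y - 22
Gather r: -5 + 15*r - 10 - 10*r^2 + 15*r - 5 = -10*r^2 + 30*r - 20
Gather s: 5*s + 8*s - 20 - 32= 13*s - 52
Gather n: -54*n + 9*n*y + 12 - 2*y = n*(9*y - 54) - 2*y + 12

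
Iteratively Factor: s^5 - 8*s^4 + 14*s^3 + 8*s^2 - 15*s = (s + 1)*(s^4 - 9*s^3 + 23*s^2 - 15*s) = (s - 3)*(s + 1)*(s^3 - 6*s^2 + 5*s) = (s - 3)*(s - 1)*(s + 1)*(s^2 - 5*s) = s*(s - 3)*(s - 1)*(s + 1)*(s - 5)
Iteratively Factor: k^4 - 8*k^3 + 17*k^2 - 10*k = (k - 1)*(k^3 - 7*k^2 + 10*k) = (k - 2)*(k - 1)*(k^2 - 5*k) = k*(k - 2)*(k - 1)*(k - 5)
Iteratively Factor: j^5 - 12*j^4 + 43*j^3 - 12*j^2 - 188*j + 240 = (j + 2)*(j^4 - 14*j^3 + 71*j^2 - 154*j + 120) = (j - 3)*(j + 2)*(j^3 - 11*j^2 + 38*j - 40) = (j - 3)*(j - 2)*(j + 2)*(j^2 - 9*j + 20) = (j - 4)*(j - 3)*(j - 2)*(j + 2)*(j - 5)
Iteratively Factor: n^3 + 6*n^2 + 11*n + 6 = (n + 3)*(n^2 + 3*n + 2) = (n + 2)*(n + 3)*(n + 1)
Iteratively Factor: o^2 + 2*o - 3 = (o - 1)*(o + 3)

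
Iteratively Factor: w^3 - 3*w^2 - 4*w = (w - 4)*(w^2 + w) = (w - 4)*(w + 1)*(w)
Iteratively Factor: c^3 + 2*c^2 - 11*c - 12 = (c + 1)*(c^2 + c - 12) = (c - 3)*(c + 1)*(c + 4)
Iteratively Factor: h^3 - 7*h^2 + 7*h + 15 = (h - 3)*(h^2 - 4*h - 5) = (h - 5)*(h - 3)*(h + 1)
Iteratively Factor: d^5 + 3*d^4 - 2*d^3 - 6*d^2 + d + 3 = (d + 3)*(d^4 - 2*d^2 + 1) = (d - 1)*(d + 3)*(d^3 + d^2 - d - 1) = (d - 1)^2*(d + 3)*(d^2 + 2*d + 1) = (d - 1)^2*(d + 1)*(d + 3)*(d + 1)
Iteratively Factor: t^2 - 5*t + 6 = (t - 2)*(t - 3)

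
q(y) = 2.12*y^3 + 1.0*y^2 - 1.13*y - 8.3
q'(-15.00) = 1399.87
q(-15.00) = -6921.35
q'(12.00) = 938.71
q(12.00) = 3785.50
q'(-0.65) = 0.26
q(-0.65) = -7.73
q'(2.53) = 44.64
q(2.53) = 29.57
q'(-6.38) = 244.99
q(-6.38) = -510.94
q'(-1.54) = 10.87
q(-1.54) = -11.93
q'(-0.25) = -1.23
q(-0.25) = -7.99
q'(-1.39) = 8.38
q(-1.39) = -10.49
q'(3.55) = 86.12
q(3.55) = 95.14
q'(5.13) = 176.51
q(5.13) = 298.43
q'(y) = 6.36*y^2 + 2.0*y - 1.13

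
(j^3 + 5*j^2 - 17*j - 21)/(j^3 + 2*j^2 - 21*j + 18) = (j^2 + 8*j + 7)/(j^2 + 5*j - 6)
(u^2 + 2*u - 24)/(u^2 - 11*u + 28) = (u + 6)/(u - 7)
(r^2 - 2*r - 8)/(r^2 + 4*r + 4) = (r - 4)/(r + 2)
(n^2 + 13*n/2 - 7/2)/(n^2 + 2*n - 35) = (n - 1/2)/(n - 5)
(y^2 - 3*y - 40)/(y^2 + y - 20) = (y - 8)/(y - 4)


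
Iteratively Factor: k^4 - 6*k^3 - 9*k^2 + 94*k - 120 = (k - 2)*(k^3 - 4*k^2 - 17*k + 60) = (k - 3)*(k - 2)*(k^2 - k - 20) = (k - 5)*(k - 3)*(k - 2)*(k + 4)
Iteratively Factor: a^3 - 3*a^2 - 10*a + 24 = (a + 3)*(a^2 - 6*a + 8) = (a - 4)*(a + 3)*(a - 2)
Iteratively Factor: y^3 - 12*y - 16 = (y + 2)*(y^2 - 2*y - 8) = (y + 2)^2*(y - 4)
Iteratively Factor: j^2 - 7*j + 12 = (j - 4)*(j - 3)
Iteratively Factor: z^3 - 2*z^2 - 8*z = (z + 2)*(z^2 - 4*z) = (z - 4)*(z + 2)*(z)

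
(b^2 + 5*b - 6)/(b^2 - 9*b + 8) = (b + 6)/(b - 8)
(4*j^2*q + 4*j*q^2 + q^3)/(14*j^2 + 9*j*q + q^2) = q*(2*j + q)/(7*j + q)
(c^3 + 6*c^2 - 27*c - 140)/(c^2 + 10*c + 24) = (c^2 + 2*c - 35)/(c + 6)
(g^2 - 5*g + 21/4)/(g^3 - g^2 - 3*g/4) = (2*g - 7)/(g*(2*g + 1))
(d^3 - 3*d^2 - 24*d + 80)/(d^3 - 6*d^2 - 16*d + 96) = (d^2 + d - 20)/(d^2 - 2*d - 24)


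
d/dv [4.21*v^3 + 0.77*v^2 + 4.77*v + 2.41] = 12.63*v^2 + 1.54*v + 4.77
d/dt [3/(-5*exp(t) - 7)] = 15*exp(t)/(5*exp(t) + 7)^2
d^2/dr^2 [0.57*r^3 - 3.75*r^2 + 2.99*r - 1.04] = 3.42*r - 7.5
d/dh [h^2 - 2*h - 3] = 2*h - 2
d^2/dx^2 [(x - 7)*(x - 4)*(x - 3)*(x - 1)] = 12*x^2 - 90*x + 150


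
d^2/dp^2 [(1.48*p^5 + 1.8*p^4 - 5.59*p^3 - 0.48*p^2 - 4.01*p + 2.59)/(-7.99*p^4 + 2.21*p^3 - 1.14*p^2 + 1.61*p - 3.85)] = (-9.09494701772928e-13*p^11 - 9.09494701772928e-13*p^10 + 662.668397999998*p^9 + 190.373207999999*p^8 + 2940.95604*p^7 - 2199.630666*p^6 - 2698.550394*p^5 + 78.3958019999995*p^4 - 2468.890968*p^3 + 749.303772*p^2 + 287.847336*p + 73.249512)/(510.082399*p^12 - 423.259863*p^11 + 335.405019*p^10 - 439.92158*p^9 + 955.783503*p^8 - 528.093117*p^7 + 354.7716*p^6 - 378.816921*p^5 + 461.362797*p^4 - 144.844196*p^3 + 80.631705*p^2 - 71.592675*p + 57.066625)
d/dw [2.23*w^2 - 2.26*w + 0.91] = 4.46*w - 2.26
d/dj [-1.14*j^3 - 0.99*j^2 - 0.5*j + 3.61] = -3.42*j^2 - 1.98*j - 0.5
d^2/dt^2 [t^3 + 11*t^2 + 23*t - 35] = 6*t + 22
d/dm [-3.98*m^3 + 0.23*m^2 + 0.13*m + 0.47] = -11.94*m^2 + 0.46*m + 0.13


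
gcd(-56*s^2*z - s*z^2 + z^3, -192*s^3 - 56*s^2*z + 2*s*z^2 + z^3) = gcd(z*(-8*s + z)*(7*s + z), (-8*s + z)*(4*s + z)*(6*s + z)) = -8*s + z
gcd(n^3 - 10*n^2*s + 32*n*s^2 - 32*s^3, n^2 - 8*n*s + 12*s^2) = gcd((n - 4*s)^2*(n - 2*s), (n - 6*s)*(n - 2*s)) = -n + 2*s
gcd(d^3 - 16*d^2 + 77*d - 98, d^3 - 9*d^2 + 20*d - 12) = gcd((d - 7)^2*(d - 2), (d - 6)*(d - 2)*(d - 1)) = d - 2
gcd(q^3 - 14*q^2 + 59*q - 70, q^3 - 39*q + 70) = q^2 - 7*q + 10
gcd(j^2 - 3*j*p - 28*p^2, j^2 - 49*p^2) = -j + 7*p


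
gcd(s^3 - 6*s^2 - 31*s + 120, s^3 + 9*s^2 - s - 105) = s^2 + 2*s - 15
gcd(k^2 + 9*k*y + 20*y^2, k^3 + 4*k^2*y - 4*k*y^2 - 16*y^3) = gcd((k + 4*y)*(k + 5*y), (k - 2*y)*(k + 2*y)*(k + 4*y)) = k + 4*y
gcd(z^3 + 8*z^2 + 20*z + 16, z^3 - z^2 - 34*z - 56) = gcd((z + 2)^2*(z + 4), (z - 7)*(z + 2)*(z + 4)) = z^2 + 6*z + 8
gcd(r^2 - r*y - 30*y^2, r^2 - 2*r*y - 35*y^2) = r + 5*y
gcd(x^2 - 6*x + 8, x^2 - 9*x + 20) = x - 4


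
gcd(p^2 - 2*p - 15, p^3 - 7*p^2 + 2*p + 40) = p - 5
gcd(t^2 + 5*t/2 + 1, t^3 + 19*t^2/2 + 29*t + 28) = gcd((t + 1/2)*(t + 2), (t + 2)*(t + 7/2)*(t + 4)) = t + 2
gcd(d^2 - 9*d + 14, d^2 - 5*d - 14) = d - 7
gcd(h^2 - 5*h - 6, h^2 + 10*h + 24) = 1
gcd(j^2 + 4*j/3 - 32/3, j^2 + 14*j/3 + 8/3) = j + 4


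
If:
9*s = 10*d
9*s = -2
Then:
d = -1/5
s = -2/9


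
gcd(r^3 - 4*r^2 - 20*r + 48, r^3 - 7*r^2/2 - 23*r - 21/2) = 1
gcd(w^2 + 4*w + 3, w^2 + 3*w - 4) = 1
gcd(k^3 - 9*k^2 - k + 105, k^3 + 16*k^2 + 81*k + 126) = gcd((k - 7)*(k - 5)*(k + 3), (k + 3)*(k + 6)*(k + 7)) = k + 3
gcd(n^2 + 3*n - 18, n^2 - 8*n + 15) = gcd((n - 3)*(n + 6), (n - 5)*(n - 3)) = n - 3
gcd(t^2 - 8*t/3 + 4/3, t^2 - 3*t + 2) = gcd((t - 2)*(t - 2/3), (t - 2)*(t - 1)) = t - 2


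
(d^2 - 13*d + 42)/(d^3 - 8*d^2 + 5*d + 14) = (d - 6)/(d^2 - d - 2)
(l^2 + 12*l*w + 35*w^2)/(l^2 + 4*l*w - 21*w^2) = (-l - 5*w)/(-l + 3*w)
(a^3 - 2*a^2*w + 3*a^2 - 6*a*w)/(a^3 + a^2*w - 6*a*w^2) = (a + 3)/(a + 3*w)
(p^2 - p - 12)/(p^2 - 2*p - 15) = (p - 4)/(p - 5)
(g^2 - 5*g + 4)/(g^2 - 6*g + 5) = (g - 4)/(g - 5)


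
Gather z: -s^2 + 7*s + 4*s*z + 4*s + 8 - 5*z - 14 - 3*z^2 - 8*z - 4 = -s^2 + 11*s - 3*z^2 + z*(4*s - 13) - 10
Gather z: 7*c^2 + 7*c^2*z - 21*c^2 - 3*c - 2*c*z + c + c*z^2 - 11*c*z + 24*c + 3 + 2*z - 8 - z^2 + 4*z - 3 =-14*c^2 + 22*c + z^2*(c - 1) + z*(7*c^2 - 13*c + 6) - 8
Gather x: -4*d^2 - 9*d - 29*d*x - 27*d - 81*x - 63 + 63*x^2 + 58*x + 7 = -4*d^2 - 36*d + 63*x^2 + x*(-29*d - 23) - 56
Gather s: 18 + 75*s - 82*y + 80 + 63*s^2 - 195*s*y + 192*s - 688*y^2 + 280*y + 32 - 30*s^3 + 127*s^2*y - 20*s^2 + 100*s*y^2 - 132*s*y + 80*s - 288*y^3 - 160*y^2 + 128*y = -30*s^3 + s^2*(127*y + 43) + s*(100*y^2 - 327*y + 347) - 288*y^3 - 848*y^2 + 326*y + 130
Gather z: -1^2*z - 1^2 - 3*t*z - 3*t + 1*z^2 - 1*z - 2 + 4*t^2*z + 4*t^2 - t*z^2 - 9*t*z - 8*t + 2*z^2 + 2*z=4*t^2 - 11*t + z^2*(3 - t) + z*(4*t^2 - 12*t) - 3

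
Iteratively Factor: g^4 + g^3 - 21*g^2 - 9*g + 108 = (g + 3)*(g^3 - 2*g^2 - 15*g + 36) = (g - 3)*(g + 3)*(g^2 + g - 12) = (g - 3)^2*(g + 3)*(g + 4)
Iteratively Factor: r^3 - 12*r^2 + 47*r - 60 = (r - 5)*(r^2 - 7*r + 12) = (r - 5)*(r - 4)*(r - 3)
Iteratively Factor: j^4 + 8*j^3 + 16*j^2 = (j)*(j^3 + 8*j^2 + 16*j) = j^2*(j^2 + 8*j + 16) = j^2*(j + 4)*(j + 4)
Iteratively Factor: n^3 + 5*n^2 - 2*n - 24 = (n - 2)*(n^2 + 7*n + 12) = (n - 2)*(n + 4)*(n + 3)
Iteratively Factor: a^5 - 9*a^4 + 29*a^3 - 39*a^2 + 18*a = (a)*(a^4 - 9*a^3 + 29*a^2 - 39*a + 18) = a*(a - 3)*(a^3 - 6*a^2 + 11*a - 6) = a*(a - 3)*(a - 2)*(a^2 - 4*a + 3) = a*(a - 3)^2*(a - 2)*(a - 1)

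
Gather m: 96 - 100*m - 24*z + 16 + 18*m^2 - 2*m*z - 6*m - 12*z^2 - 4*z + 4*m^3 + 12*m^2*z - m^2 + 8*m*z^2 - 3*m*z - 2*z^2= 4*m^3 + m^2*(12*z + 17) + m*(8*z^2 - 5*z - 106) - 14*z^2 - 28*z + 112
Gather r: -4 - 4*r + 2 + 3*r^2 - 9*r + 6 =3*r^2 - 13*r + 4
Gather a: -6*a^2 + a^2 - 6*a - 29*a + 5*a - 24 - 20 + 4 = -5*a^2 - 30*a - 40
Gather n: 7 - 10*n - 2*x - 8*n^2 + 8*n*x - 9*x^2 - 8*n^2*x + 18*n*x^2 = n^2*(-8*x - 8) + n*(18*x^2 + 8*x - 10) - 9*x^2 - 2*x + 7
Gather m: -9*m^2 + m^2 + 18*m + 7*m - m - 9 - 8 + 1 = -8*m^2 + 24*m - 16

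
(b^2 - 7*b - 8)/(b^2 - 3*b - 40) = (b + 1)/(b + 5)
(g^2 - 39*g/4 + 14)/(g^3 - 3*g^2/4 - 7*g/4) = (g - 8)/(g*(g + 1))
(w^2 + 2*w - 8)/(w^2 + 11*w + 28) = (w - 2)/(w + 7)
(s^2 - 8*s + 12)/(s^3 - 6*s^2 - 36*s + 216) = (s - 2)/(s^2 - 36)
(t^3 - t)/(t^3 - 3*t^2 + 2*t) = (t + 1)/(t - 2)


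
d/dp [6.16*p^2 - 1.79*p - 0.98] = 12.32*p - 1.79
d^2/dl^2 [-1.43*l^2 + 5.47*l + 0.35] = -2.86000000000000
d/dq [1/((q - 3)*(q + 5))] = 2*(-q - 1)/(q^4 + 4*q^3 - 26*q^2 - 60*q + 225)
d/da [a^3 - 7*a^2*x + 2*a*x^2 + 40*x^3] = 3*a^2 - 14*a*x + 2*x^2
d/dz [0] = 0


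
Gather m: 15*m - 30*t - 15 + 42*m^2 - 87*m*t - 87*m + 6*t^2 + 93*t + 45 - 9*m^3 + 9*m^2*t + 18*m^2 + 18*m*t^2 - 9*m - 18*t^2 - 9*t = -9*m^3 + m^2*(9*t + 60) + m*(18*t^2 - 87*t - 81) - 12*t^2 + 54*t + 30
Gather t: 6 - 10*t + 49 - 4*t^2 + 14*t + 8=-4*t^2 + 4*t + 63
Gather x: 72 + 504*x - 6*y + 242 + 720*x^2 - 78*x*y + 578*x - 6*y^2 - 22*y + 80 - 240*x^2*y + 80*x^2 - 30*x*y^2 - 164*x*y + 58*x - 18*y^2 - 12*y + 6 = x^2*(800 - 240*y) + x*(-30*y^2 - 242*y + 1140) - 24*y^2 - 40*y + 400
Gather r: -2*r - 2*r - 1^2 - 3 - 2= -4*r - 6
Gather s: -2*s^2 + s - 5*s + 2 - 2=-2*s^2 - 4*s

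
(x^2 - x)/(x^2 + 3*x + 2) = x*(x - 1)/(x^2 + 3*x + 2)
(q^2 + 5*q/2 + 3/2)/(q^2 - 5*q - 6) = (q + 3/2)/(q - 6)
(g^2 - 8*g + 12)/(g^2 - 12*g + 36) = (g - 2)/(g - 6)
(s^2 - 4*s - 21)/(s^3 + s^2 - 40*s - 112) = (s + 3)/(s^2 + 8*s + 16)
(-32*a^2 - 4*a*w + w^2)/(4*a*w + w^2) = (-8*a + w)/w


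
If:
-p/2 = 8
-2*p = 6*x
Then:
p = -16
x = 16/3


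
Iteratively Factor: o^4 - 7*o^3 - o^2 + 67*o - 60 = (o + 3)*(o^3 - 10*o^2 + 29*o - 20) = (o - 1)*(o + 3)*(o^2 - 9*o + 20) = (o - 5)*(o - 1)*(o + 3)*(o - 4)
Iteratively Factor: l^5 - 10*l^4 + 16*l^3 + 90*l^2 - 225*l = (l)*(l^4 - 10*l^3 + 16*l^2 + 90*l - 225) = l*(l + 3)*(l^3 - 13*l^2 + 55*l - 75) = l*(l - 3)*(l + 3)*(l^2 - 10*l + 25) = l*(l - 5)*(l - 3)*(l + 3)*(l - 5)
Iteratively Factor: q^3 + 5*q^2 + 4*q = (q + 1)*(q^2 + 4*q) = (q + 1)*(q + 4)*(q)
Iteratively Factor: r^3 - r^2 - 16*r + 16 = (r - 1)*(r^2 - 16) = (r - 4)*(r - 1)*(r + 4)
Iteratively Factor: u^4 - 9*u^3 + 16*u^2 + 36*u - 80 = (u + 2)*(u^3 - 11*u^2 + 38*u - 40) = (u - 2)*(u + 2)*(u^2 - 9*u + 20) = (u - 5)*(u - 2)*(u + 2)*(u - 4)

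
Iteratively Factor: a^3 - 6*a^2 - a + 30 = (a - 3)*(a^2 - 3*a - 10) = (a - 3)*(a + 2)*(a - 5)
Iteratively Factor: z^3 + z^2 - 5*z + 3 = (z + 3)*(z^2 - 2*z + 1) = (z - 1)*(z + 3)*(z - 1)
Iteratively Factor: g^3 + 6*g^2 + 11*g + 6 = (g + 1)*(g^2 + 5*g + 6) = (g + 1)*(g + 3)*(g + 2)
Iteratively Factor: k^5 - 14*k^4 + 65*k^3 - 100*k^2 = (k - 5)*(k^4 - 9*k^3 + 20*k^2) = k*(k - 5)*(k^3 - 9*k^2 + 20*k) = k*(k - 5)*(k - 4)*(k^2 - 5*k) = k^2*(k - 5)*(k - 4)*(k - 5)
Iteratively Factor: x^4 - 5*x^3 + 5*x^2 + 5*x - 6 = (x - 1)*(x^3 - 4*x^2 + x + 6) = (x - 1)*(x + 1)*(x^2 - 5*x + 6) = (x - 3)*(x - 1)*(x + 1)*(x - 2)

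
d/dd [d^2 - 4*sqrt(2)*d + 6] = 2*d - 4*sqrt(2)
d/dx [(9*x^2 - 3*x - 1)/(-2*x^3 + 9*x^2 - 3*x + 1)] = 6*(3*x^4 - 2*x^3 - x^2 + 6*x - 1)/(4*x^6 - 36*x^5 + 93*x^4 - 58*x^3 + 27*x^2 - 6*x + 1)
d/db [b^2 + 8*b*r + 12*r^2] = 2*b + 8*r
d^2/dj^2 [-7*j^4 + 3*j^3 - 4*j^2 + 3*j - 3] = -84*j^2 + 18*j - 8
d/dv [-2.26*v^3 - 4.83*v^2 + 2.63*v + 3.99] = -6.78*v^2 - 9.66*v + 2.63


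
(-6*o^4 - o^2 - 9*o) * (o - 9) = -6*o^5 + 54*o^4 - o^3 + 81*o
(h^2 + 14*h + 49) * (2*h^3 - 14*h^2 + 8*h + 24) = 2*h^5 + 14*h^4 - 90*h^3 - 550*h^2 + 728*h + 1176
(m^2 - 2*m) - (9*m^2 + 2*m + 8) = -8*m^2 - 4*m - 8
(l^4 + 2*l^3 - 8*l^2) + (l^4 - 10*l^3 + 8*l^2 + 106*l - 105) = 2*l^4 - 8*l^3 + 106*l - 105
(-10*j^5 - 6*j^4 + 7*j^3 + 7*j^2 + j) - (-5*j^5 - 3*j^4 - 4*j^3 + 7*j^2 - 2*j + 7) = -5*j^5 - 3*j^4 + 11*j^3 + 3*j - 7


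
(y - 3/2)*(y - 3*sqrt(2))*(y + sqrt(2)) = y^3 - 2*sqrt(2)*y^2 - 3*y^2/2 - 6*y + 3*sqrt(2)*y + 9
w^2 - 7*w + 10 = (w - 5)*(w - 2)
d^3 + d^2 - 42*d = d*(d - 6)*(d + 7)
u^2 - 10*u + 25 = (u - 5)^2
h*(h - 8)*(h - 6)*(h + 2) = h^4 - 12*h^3 + 20*h^2 + 96*h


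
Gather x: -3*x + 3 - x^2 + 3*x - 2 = 1 - x^2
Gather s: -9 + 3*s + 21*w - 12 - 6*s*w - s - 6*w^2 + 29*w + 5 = s*(2 - 6*w) - 6*w^2 + 50*w - 16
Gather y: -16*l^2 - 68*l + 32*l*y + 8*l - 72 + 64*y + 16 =-16*l^2 - 60*l + y*(32*l + 64) - 56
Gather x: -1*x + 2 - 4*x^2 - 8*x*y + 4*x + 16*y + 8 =-4*x^2 + x*(3 - 8*y) + 16*y + 10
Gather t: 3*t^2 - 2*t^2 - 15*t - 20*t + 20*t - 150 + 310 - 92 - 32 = t^2 - 15*t + 36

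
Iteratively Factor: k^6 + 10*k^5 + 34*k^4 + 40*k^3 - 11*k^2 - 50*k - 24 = (k + 4)*(k^5 + 6*k^4 + 10*k^3 - 11*k - 6) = (k + 3)*(k + 4)*(k^4 + 3*k^3 + k^2 - 3*k - 2) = (k + 1)*(k + 3)*(k + 4)*(k^3 + 2*k^2 - k - 2) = (k + 1)*(k + 2)*(k + 3)*(k + 4)*(k^2 - 1) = (k - 1)*(k + 1)*(k + 2)*(k + 3)*(k + 4)*(k + 1)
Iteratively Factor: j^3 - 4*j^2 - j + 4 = (j - 1)*(j^2 - 3*j - 4) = (j - 4)*(j - 1)*(j + 1)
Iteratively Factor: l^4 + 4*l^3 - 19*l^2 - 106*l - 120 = (l - 5)*(l^3 + 9*l^2 + 26*l + 24) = (l - 5)*(l + 4)*(l^2 + 5*l + 6) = (l - 5)*(l + 2)*(l + 4)*(l + 3)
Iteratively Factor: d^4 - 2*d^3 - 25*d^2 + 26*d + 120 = (d + 4)*(d^3 - 6*d^2 - d + 30) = (d - 3)*(d + 4)*(d^2 - 3*d - 10) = (d - 5)*(d - 3)*(d + 4)*(d + 2)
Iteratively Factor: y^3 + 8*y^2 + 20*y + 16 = (y + 4)*(y^2 + 4*y + 4) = (y + 2)*(y + 4)*(y + 2)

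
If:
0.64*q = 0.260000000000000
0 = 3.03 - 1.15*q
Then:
No Solution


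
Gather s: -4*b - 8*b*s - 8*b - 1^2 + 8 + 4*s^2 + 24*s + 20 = -12*b + 4*s^2 + s*(24 - 8*b) + 27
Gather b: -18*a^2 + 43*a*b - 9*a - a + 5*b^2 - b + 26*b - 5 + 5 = -18*a^2 - 10*a + 5*b^2 + b*(43*a + 25)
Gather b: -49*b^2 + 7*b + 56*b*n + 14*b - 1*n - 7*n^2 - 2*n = -49*b^2 + b*(56*n + 21) - 7*n^2 - 3*n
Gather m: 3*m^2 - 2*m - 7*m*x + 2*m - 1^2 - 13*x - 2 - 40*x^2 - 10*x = 3*m^2 - 7*m*x - 40*x^2 - 23*x - 3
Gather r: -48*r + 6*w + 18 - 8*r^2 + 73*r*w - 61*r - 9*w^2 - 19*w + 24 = -8*r^2 + r*(73*w - 109) - 9*w^2 - 13*w + 42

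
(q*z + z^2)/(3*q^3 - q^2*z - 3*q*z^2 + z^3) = z/(3*q^2 - 4*q*z + z^2)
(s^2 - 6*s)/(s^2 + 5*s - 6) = s*(s - 6)/(s^2 + 5*s - 6)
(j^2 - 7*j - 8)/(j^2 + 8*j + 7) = (j - 8)/(j + 7)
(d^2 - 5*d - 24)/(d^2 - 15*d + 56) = (d + 3)/(d - 7)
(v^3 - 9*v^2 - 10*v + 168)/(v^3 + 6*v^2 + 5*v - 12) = (v^2 - 13*v + 42)/(v^2 + 2*v - 3)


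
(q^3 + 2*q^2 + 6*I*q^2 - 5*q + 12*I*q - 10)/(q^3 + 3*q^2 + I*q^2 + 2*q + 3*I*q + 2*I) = (q + 5*I)/(q + 1)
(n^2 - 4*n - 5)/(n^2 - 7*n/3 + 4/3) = 3*(n^2 - 4*n - 5)/(3*n^2 - 7*n + 4)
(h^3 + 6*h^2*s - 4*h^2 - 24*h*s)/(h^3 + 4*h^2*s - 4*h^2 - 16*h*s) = (h + 6*s)/(h + 4*s)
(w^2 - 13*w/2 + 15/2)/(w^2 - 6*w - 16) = (-2*w^2 + 13*w - 15)/(2*(-w^2 + 6*w + 16))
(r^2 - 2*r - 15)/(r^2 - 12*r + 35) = (r + 3)/(r - 7)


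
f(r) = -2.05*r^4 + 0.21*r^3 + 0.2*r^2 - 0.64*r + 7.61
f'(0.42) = -0.97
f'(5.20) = -1134.51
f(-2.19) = -39.39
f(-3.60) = -341.61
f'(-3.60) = 388.66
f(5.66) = -2055.40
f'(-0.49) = 0.28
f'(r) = -8.2*r^3 + 0.63*r^2 + 0.4*r - 0.64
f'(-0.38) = -0.25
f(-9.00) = -13573.57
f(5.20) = -1459.66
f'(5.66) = -1465.03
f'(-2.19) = 87.63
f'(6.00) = -1746.76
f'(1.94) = -57.36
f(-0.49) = 7.83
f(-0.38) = 7.83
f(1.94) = -20.38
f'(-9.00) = 6024.59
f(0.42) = 7.33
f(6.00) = -2600.47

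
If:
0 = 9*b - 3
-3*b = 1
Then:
No Solution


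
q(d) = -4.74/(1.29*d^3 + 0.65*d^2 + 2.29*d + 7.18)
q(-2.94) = 0.18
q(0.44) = -0.56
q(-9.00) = 0.01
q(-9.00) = 0.01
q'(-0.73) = 0.56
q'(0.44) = 0.24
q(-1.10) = -1.27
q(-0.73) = -0.89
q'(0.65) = 0.26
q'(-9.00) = 0.00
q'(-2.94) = 0.21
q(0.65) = -0.51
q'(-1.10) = 1.89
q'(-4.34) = 0.04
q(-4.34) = 0.05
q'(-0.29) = 0.25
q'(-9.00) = 0.00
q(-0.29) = -0.72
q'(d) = -4.74*(-3.87*d^2 - 1.3*d - 2.29)/(1.29*d^3 + 0.65*d^2 + 2.29*d + 7.18)^2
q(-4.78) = 0.04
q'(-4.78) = 0.02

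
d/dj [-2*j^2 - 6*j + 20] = -4*j - 6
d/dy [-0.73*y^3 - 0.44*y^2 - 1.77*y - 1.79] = -2.19*y^2 - 0.88*y - 1.77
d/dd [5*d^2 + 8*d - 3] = 10*d + 8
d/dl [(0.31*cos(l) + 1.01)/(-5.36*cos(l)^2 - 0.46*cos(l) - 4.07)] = (-1.6616*cos(l)^2 - 10.8272*cos(l) + 0.7971)*sin(l)/(28.7296*cos(l)^4 + 4.9312*cos(l)^3 + 43.842*cos(l)^2 + 3.7444*cos(l) + 16.5649)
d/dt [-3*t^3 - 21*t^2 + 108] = 3*t*(-3*t - 14)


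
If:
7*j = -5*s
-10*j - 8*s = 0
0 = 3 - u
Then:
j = 0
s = 0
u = 3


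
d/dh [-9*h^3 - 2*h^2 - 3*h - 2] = -27*h^2 - 4*h - 3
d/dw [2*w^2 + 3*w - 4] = 4*w + 3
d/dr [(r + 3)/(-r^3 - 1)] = (-r^3 + 3*r^2*(r + 3) - 1)/(r^3 + 1)^2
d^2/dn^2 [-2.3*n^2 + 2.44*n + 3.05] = -4.60000000000000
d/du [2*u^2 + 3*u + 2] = 4*u + 3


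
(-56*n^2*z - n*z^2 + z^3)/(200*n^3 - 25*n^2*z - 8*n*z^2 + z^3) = z*(7*n + z)/(-25*n^2 + z^2)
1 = 1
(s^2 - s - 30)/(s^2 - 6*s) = (s + 5)/s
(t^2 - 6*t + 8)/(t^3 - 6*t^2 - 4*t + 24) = (t - 4)/(t^2 - 4*t - 12)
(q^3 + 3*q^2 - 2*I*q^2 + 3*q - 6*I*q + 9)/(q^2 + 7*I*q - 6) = (q^2 + 3*q*(1 - I) - 9*I)/(q + 6*I)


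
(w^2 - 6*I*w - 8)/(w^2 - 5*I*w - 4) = (w - 2*I)/(w - I)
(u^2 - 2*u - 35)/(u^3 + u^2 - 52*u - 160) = (u - 7)/(u^2 - 4*u - 32)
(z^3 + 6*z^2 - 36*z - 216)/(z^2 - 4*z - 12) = (z^2 + 12*z + 36)/(z + 2)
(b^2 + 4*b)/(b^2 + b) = (b + 4)/(b + 1)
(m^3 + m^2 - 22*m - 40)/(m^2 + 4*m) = m - 3 - 10/m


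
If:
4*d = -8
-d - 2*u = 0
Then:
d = -2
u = 1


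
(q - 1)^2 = q^2 - 2*q + 1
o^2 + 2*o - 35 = (o - 5)*(o + 7)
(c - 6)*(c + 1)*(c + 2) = c^3 - 3*c^2 - 16*c - 12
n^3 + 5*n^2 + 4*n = n*(n + 1)*(n + 4)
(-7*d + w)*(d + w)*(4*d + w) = -28*d^3 - 31*d^2*w - 2*d*w^2 + w^3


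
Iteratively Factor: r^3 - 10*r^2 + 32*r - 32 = (r - 4)*(r^2 - 6*r + 8) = (r - 4)*(r - 2)*(r - 4)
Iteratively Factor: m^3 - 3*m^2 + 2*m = (m - 2)*(m^2 - m) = m*(m - 2)*(m - 1)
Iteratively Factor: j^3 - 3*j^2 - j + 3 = (j + 1)*(j^2 - 4*j + 3) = (j - 3)*(j + 1)*(j - 1)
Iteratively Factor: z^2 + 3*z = (z)*(z + 3)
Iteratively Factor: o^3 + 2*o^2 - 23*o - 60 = (o + 3)*(o^2 - o - 20) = (o + 3)*(o + 4)*(o - 5)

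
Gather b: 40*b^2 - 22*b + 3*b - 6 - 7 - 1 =40*b^2 - 19*b - 14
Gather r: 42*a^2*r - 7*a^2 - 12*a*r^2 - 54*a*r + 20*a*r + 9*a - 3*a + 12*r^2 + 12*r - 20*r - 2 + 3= -7*a^2 + 6*a + r^2*(12 - 12*a) + r*(42*a^2 - 34*a - 8) + 1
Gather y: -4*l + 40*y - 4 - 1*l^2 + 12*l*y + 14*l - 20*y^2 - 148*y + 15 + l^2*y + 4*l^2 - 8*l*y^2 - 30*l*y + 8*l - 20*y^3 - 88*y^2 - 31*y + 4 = 3*l^2 + 18*l - 20*y^3 + y^2*(-8*l - 108) + y*(l^2 - 18*l - 139) + 15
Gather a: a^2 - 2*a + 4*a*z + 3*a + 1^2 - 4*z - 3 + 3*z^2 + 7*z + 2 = a^2 + a*(4*z + 1) + 3*z^2 + 3*z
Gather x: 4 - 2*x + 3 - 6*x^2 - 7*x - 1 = -6*x^2 - 9*x + 6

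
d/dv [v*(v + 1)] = 2*v + 1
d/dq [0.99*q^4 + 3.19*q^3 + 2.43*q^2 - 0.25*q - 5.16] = 3.96*q^3 + 9.57*q^2 + 4.86*q - 0.25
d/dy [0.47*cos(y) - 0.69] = -0.47*sin(y)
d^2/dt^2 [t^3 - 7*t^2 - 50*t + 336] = 6*t - 14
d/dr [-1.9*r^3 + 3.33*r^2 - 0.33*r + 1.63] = -5.7*r^2 + 6.66*r - 0.33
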